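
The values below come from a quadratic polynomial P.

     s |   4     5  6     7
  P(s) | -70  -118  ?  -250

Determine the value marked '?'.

-178

On equispaced nodes a degree-2 polynomial has vanishing third forward difference, so
  - P(4) + 3·P(5) - 3·P(6) + P(7) = 0.
Substituting the known values and solving for P(6):
  -3·P(6) = 534
  P(6) = -178.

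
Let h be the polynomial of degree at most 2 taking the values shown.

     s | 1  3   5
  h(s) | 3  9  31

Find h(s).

h(s) = 2s^2 - 5s + 6

Write h(s) = as^2 + bs + c. Substituting each data point gives a linear system:
  a + b + c = 3
  9a + 3b + c = 9
  25a + 5b + c = 31
Solving the system yields a = 2, b = -5, c = 6.
So h(s) = 2s² - 5s + 6.
Check: h(1) = 3. ✓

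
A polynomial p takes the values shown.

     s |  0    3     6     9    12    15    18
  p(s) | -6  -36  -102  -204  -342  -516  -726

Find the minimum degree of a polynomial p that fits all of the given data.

Forward differences of the values at s = 0, 3, 6, 9, 12, 15, 18:
  p  : -6  -36  -102  -204  -342  -516  -726
  Δ  : -30  -66  -102  -138  -174  -210
  Δ^2: -36  -36  -36  -36  -36
  Δ^3: 0  0  0  0
  Δ^4: 0  0  0
  Δ^5: 0  0
  Δ^6: 0
The second differences are constant (-36) and nonzero, while all higher differences vanish, so the minimal degree is 2.

2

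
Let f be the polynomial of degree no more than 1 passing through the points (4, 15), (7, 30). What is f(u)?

Using the Lagrange interpolation formula with nodes 4, 7:
  L_0(u) = (u - 7) / -3
  L_1(u) = (u - 4) / 3
Then f(u) = 15·L_0(u) + 30·L_1(u).
Expanding and collecting terms gives f(u) = 5u - 5.
Check: f(4) = 15. ✓

f(u) = 5u - 5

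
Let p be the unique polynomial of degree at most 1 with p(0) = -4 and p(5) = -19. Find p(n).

p(n) = -3n - 4

Using the Lagrange interpolation formula with nodes 0, 5:
  L_0(n) = (n - 5) / -5
  L_1(n) = n / 5
Then p(n) = -4·L_0(n) - 19·L_1(n).
Expanding and collecting terms gives p(n) = -3n - 4.
Check: p(5) = -19. ✓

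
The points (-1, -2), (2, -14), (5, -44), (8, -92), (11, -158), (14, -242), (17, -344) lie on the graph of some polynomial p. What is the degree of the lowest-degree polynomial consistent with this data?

2

Forward differences of the values at u = -1, 2, 5, 8, 11, 14, 17:
  p  : -2  -14  -44  -92  -158  -242  -344
  Δ  : -12  -30  -48  -66  -84  -102
  Δ^2: -18  -18  -18  -18  -18
  Δ^3: 0  0  0  0
  Δ^4: 0  0  0
  Δ^5: 0  0
  Δ^6: 0
The second differences are constant (-18) and nonzero, while all higher differences vanish, so the minimal degree is 2.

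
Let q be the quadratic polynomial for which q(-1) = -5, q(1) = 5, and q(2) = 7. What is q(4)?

5

Using the Lagrange interpolation formula with nodes -1, 1, 2:
  L_0(x) = (x - 1)(x - 2) / 6
  L_1(x) = (x + 1)(x - 2) / -2
  L_2(x) = (x + 1)(x - 1) / 3
Then q(x) = -5·L_0(x) + 5·L_1(x) + 7·L_2(x).
Expanding and collecting terms gives q(x) = -x^2 + 5x + 1.
Evaluating at x = 4: q(4) = 5.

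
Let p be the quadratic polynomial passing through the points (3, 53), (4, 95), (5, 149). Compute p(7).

293

Write p(t) = at^2 + bt + c. Substituting each data point gives a linear system:
  9a + 3b + c = 53
  16a + 4b + c = 95
  25a + 5b + c = 149
Solving the system yields a = 6, b = 0, c = -1.
So p(t) = 6t² - 1.
Then p(7) = 293.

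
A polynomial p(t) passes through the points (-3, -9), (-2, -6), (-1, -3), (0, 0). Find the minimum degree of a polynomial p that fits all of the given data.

Forward differences of the values at t = -3, -2, -1, 0:
  p  : -9  -6  -3  0
  Δ  : 3  3  3
  Δ^2: 0  0
  Δ^3: 0
The first differences are constant (3) and nonzero, while all higher differences vanish, so the minimal degree is 1.

1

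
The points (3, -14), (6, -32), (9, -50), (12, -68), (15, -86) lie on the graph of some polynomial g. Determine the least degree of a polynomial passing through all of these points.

1

Forward differences of the values at u = 3, 6, 9, 12, 15:
  g  : -14  -32  -50  -68  -86
  Δ  : -18  -18  -18  -18
  Δ^2: 0  0  0
  Δ^3: 0  0
  Δ^4: 0
The first differences are constant (-18) and nonzero, while all higher differences vanish, so the minimal degree is 1.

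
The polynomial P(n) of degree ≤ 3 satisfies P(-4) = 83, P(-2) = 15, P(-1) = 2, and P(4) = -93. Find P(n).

Write P(n) = an^3 + bn^2 + cn + d. Substituting each data point gives a linear system:
  -64a + 16b - 4c + d = 83
  -8a + 4b - 2c + d = 15
  -a + b - c + d = 2
  64a + 16b + 4c + d = -93
Solving the system yields a = -1, b = 0, c = -6, d = -5.
So P(n) = -n³ - 6n - 5.
Check: P(-1) = 2. ✓

P(n) = -n^3 - 6n - 5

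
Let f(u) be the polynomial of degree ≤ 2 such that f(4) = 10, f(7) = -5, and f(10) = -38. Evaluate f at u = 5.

7

Forward differences of the values at u = 4, 7, 10:
  f  : 10  -5  -38
  Δ  : -15  -33
  Δ^2: -18
The second differences are constant, confirming degree 2.
Interpolating (Newton forward form) and evaluating at u = 5 gives f(5) = 7.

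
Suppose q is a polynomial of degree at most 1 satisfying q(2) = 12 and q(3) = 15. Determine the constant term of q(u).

6

Write q(u) = au + b. Substituting each data point gives a linear system:
  2a + b = 12
  3a + b = 15
Solving the system yields a = 3, b = 6.
So q(u) = 3u + 6.
The constant term is 6.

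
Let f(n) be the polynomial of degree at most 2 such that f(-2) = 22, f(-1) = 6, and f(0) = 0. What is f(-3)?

Using the Lagrange interpolation formula with nodes -2, -1, 0:
  L_0(n) = (n + 1)n / 2
  L_1(n) = (n + 2)n / -1
  L_2(n) = (n + 2)(n + 1) / 2
Then f(n) = 22·L_0(n) + 6·L_1(n) + 0·L_2(n).
Expanding and collecting terms gives f(n) = 5n² - n.
Evaluating at n = -3: f(-3) = 48.

48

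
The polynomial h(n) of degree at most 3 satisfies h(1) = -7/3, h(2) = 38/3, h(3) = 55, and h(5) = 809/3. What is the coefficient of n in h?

-4

Write h(n) = an^3 + bn^2 + cn + d. Substituting each data point gives a linear system:
  a + b + c + d = -7/3
  8a + 4b + 2c + d = 38/3
  27a + 9b + 3c + d = 55
  125a + 25b + 5c + d = 809/3
Solving the system yields a = 2, b = 5/3, c = -4, d = -2.
So h(n) = 2n^3 + (5/3)n^2 - 4n - 2.
The coefficient of n is -4.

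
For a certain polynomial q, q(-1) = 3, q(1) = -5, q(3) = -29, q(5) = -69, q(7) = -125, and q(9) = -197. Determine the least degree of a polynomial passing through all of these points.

2

Forward differences of the values at x = -1, 1, 3, 5, 7, 9:
  q  : 3  -5  -29  -69  -125  -197
  Δ  : -8  -24  -40  -56  -72
  Δ^2: -16  -16  -16  -16
  Δ^3: 0  0  0
  Δ^4: 0  0
  Δ^5: 0
The second differences are constant (-16) and nonzero, while all higher differences vanish, so the minimal degree is 2.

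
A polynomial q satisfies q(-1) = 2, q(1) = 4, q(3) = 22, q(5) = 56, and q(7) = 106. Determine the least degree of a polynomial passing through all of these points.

2

Forward differences of the values at n = -1, 1, 3, 5, 7:
  q  : 2  4  22  56  106
  Δ  : 2  18  34  50
  Δ^2: 16  16  16
  Δ^3: 0  0
  Δ^4: 0
The second differences are constant (16) and nonzero, while all higher differences vanish, so the minimal degree is 2.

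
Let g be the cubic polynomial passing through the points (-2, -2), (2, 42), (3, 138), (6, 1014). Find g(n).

Using the Lagrange interpolation formula with nodes -2, 2, 3, 6:
  L_0(n) = (n - 2)(n - 3)(n - 6) / -160
  L_1(n) = (n + 2)(n - 3)(n - 6) / 16
  L_2(n) = (n + 2)(n - 2)(n - 6) / -15
  L_3(n) = (n + 2)(n - 2)(n - 3) / 96
Then g(n) = -2·L_0(n) + 42·L_1(n) + 138·L_2(n) + 1014·L_3(n).
Expanding and collecting terms gives g(n) = 4n^3 + 5n^2 - 5n.
Check: g(6) = 1014. ✓

g(n) = 4n^3 + 5n^2 - 5n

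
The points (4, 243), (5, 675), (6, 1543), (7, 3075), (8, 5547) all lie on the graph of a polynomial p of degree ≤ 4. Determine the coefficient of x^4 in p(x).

2

Write p(x) = ax^4 + bx^3 + cx^2 + dx + e. Substituting each data point gives a linear system:
  256a + 64b + 16c + 4d + e = 243
  625a + 125b + 25c + 5d + e = 675
  1296a + 216b + 36c + 6d + e = 1543
  2401a + 343b + 49c + 7d + e = 3075
  4096a + 512b + 64c + 8d + e = 5547
Solving the system yields a = 2, b = -6, c = 6, d = 6, e = -5.
So p(x) = 2x^4 - 6x^3 + 6x^2 + 6x - 5.
The leading coefficient is 2.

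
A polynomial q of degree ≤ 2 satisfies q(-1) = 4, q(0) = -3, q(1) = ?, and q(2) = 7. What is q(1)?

-2

The 3 known points determine the degree-2 polynomial uniquely.
Write q(s) = as^2 + bs + c. Substituting each data point gives a linear system:
  a - b + c = 4
  c = -3
  4a + 2b + c = 7
Solving the system yields a = 4, b = -3, c = -3.
So q(s) = 4s^2 - 3s - 3.
Then q(1) = -2.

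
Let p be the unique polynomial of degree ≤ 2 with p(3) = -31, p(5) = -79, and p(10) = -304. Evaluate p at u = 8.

-196

Write p(u) = au^2 + bu + c. Substituting each data point gives a linear system:
  9a + 3b + c = -31
  25a + 5b + c = -79
  100a + 10b + c = -304
Solving the system yields a = -3, b = 0, c = -4.
So p(u) = -3u² - 4.
Then p(8) = -196.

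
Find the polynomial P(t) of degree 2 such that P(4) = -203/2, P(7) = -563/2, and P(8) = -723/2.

P(t) = -5t^2 - 5t - 3/2

Using the Lagrange interpolation formula with nodes 4, 7, 8:
  L_0(t) = (t - 7)(t - 8) / 12
  L_1(t) = (t - 4)(t - 8) / -3
  L_2(t) = (t - 4)(t - 7) / 4
Then P(t) = -203/2·L_0(t) - 563/2·L_1(t) - 723/2·L_2(t).
Expanding and collecting terms gives P(t) = -5t² - 5t - 3/2.
Check: P(7) = -563/2. ✓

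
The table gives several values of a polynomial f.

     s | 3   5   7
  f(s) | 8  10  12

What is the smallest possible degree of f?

1

Divided differences on the nodes 3, 5, 7:
  order 0: 8  10  12
  order 1: 1  1
  order 2: 0
The order-1 divided differences are all 1 (nonzero) and every higher order vanishes, so the data lies on a polynomial of degree exactly 1.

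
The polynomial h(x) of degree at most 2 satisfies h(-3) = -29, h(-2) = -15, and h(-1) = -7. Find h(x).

Write h(x) = ax^2 + bx + c. Substituting each data point gives a linear system:
  9a - 3b + c = -29
  4a - 2b + c = -15
  a - b + c = -7
Solving the system yields a = -3, b = -1, c = -5.
So h(x) = -3x² - x - 5.
Check: h(-3) = -29. ✓

h(x) = -3x^2 - x - 5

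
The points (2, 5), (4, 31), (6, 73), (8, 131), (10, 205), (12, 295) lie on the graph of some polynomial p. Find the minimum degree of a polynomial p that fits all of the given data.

2

Forward differences of the values at x = 2, 4, 6, 8, 10, 12:
  p  : 5  31  73  131  205  295
  Δ  : 26  42  58  74  90
  Δ^2: 16  16  16  16
  Δ^3: 0  0  0
  Δ^4: 0  0
  Δ^5: 0
The second differences are constant (16) and nonzero, while all higher differences vanish, so the minimal degree is 2.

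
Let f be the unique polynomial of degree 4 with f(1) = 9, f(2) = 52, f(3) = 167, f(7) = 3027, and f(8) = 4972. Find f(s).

f(s) = s^4 + s^3 + 5s^2 + 6s - 4

Write f(s) = as^4 + bs^3 + cs^2 + ds + e. Substituting each data point gives a linear system:
  a + b + c + d + e = 9
  16a + 8b + 4c + 2d + e = 52
  81a + 27b + 9c + 3d + e = 167
  2401a + 343b + 49c + 7d + e = 3027
  4096a + 512b + 64c + 8d + e = 4972
Solving the system yields a = 1, b = 1, c = 5, d = 6, e = -4.
So f(s) = s^4 + s^3 + 5s^2 + 6s - 4.
Check: f(8) = 4972. ✓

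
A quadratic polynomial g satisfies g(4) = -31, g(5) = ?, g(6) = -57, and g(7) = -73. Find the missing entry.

-43

On equispaced nodes a degree-2 polynomial has vanishing third forward difference, so
  - g(4) + 3·g(5) - 3·g(6) + g(7) = 0.
Substituting the known values and solving for g(5):
  3·g(5) = -129
  g(5) = -43.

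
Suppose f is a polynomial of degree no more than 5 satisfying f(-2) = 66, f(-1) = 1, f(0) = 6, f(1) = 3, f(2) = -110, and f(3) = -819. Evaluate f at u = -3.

Using the Lagrange interpolation formula with nodes -2, -1, 0, 1, 2, 3:
  L_0(u) = (u + 1)u(u - 1)(u - 2)(u - 3) / -120
  L_1(u) = (u + 2)u(u - 1)(u - 2)(u - 3) / 24
  L_2(u) = (u + 2)(u + 1)(u - 1)(u - 2)(u - 3) / -12
  L_3(u) = (u + 2)(u + 1)u(u - 2)(u - 3) / 12
  L_4(u) = (u + 2)(u + 1)u(u - 1)(u - 3) / -24
  L_5(u) = (u + 2)(u + 1)u(u - 1)(u - 2) / 120
Then f(u) = 66·L_0(u) + 1·L_1(u) + 6·L_2(u) + 3·L_3(u) - 110·L_4(u) - 819·L_5(u).
Expanding and collecting terms gives f(u) = -3u⁵ - u⁴ - 3u² + 4u + 6.
Evaluating at u = -3: f(-3) = 615.

615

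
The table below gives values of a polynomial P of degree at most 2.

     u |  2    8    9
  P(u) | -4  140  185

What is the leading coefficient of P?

3

Write P(u) = au^2 + bu + c. Substituting each data point gives a linear system:
  4a + 2b + c = -4
  64a + 8b + c = 140
  81a + 9b + c = 185
Solving the system yields a = 3, b = -6, c = -4.
So P(u) = 3u² - 6u - 4.
The leading coefficient is 3.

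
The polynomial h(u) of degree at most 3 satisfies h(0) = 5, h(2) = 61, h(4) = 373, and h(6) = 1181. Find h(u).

h(u) = 5u^3 + 2u^2 + 4u + 5

Using the Lagrange interpolation formula with nodes 0, 2, 4, 6:
  L_0(u) = (u - 2)(u - 4)(u - 6) / -48
  L_1(u) = u(u - 4)(u - 6) / 16
  L_2(u) = u(u - 2)(u - 6) / -16
  L_3(u) = u(u - 2)(u - 4) / 48
Then h(u) = 5·L_0(u) + 61·L_1(u) + 373·L_2(u) + 1181·L_3(u).
Expanding and collecting terms gives h(u) = 5u³ + 2u² + 4u + 5.
Check: h(0) = 5. ✓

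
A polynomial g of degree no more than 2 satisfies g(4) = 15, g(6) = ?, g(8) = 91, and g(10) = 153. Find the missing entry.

45

On equispaced nodes a degree-2 polynomial has vanishing third forward difference, so
  - g(4) + 3·g(6) - 3·g(8) + g(10) = 0.
Substituting the known values and solving for g(6):
  3·g(6) = 135
  g(6) = 45.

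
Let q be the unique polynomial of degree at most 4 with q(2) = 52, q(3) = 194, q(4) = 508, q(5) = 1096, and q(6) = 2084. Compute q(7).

3622

Forward differences of the values at x = 2, 3, 4, 5, 6:
  q  : 52  194  508  1096  2084
  Δ  : 142  314  588  988
  Δ^2: 172  274  400
  Δ^3: 102  126
  Δ^4: 24
The fourth differences are constant, confirming degree 4.
Interpolating (Newton forward form) and evaluating at x = 7 gives q(7) = 3622.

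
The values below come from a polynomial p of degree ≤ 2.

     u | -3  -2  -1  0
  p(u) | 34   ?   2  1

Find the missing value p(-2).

On equispaced nodes a degree-2 polynomial has vanishing third forward difference, so
  - p(-3) + 3·p(-2) - 3·p(-1) + p(0) = 0.
Substituting the known values and solving for p(-2):
  3·p(-2) = 39
  p(-2) = 13.

13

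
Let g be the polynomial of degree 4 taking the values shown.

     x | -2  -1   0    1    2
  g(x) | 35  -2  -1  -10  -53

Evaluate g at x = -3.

182

Forward differences of the values at x = -2, -1, 0, 1, 2:
  g  : 35  -2  -1  -10  -53
  Δ  : -37  1  -9  -43
  Δ^2: 38  -10  -34
  Δ^3: -48  -24
  Δ^4: 24
The fourth differences are constant, confirming degree 4.
Interpolating (Newton forward form) and evaluating at x = -3 gives g(-3) = 182.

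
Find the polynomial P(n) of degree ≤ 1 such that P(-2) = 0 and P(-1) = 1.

P(n) = n + 2

Using the Lagrange interpolation formula with nodes -2, -1:
  L_0(n) = (n + 1) / -1
  L_1(n) = (n + 2) / 1
Then P(n) = 0·L_0(n) + 1·L_1(n).
Expanding and collecting terms gives P(n) = n + 2.
Check: P(-2) = 0. ✓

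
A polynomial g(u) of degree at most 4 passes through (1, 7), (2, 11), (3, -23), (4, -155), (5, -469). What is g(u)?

g(u) = -u^4 + 6u^2 + u + 1

Write g(u) = au^4 + bu^3 + cu^2 + du + e. Substituting each data point gives a linear system:
  a + b + c + d + e = 7
  16a + 8b + 4c + 2d + e = 11
  81a + 27b + 9c + 3d + e = -23
  256a + 64b + 16c + 4d + e = -155
  625a + 125b + 25c + 5d + e = -469
Solving the system yields a = -1, b = 0, c = 6, d = 1, e = 1.
So g(u) = -u^4 + 6u^2 + u + 1.
Check: g(5) = -469. ✓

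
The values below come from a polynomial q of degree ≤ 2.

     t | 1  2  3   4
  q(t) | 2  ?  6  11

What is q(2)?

3

The 3 known points determine the degree-2 polynomial uniquely.
Write q(t) = at^2 + bt + c. Substituting each data point gives a linear system:
  a + b + c = 2
  9a + 3b + c = 6
  16a + 4b + c = 11
Solving the system yields a = 1, b = -2, c = 3.
So q(t) = t^2 - 2t + 3.
Then q(2) = 3.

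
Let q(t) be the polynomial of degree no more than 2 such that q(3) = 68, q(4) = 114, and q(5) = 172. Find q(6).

Write q(t) = at^2 + bt + c. Substituting each data point gives a linear system:
  9a + 3b + c = 68
  16a + 4b + c = 114
  25a + 5b + c = 172
Solving the system yields a = 6, b = 4, c = 2.
So q(t) = 6t^2 + 4t + 2.
Then q(6) = 242.

242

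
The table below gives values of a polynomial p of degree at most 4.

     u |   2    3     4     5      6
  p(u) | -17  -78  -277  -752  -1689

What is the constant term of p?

3

Write p(u) = au^4 + bu^3 + cu^2 + du + e. Substituting each data point gives a linear system:
  16a + 8b + 4c + 2d + e = -17
  81a + 27b + 9c + 3d + e = -78
  256a + 64b + 16c + 4d + e = -277
  625a + 125b + 25c + 5d + e = -752
  1296a + 216b + 36c + 6d + e = -1689
Solving the system yields a = -2, b = 5, c = -4, d = -6, e = 3.
So p(u) = -2u^4 + 5u^3 - 4u^2 - 6u + 3.
The constant term is 3.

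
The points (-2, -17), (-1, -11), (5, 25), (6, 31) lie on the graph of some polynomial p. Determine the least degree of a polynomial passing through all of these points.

1

Divided differences on the nodes -2, -1, 5, 6:
  order 0: -17  -11  25  31
  order 1: 6  6  6
  order 2: 0  0
  order 3: 0
The order-1 divided differences are all 6 (nonzero) and every higher order vanishes, so the data lies on a polynomial of degree exactly 1.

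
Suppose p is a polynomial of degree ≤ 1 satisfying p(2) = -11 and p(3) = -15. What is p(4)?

Write p(s) = as + b. Substituting each data point gives a linear system:
  2a + b = -11
  3a + b = -15
Solving the system yields a = -4, b = -3.
So p(s) = -4s - 3.
Then p(4) = -19.

-19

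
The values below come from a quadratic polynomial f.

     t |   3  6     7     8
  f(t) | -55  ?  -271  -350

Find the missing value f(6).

The 3 known points determine the degree-2 polynomial uniquely.
Write f(t) = at^2 + bt + c. Substituting each data point gives a linear system:
  9a + 3b + c = -55
  49a + 7b + c = -271
  64a + 8b + c = -350
Solving the system yields a = -5, b = -4, c = 2.
So f(t) = -5t^2 - 4t + 2.
Then f(6) = -202.

-202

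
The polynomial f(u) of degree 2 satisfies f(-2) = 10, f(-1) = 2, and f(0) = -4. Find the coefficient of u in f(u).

Write f(u) = au^2 + bu + c. Substituting each data point gives a linear system:
  4a - 2b + c = 10
  a - b + c = 2
  c = -4
Solving the system yields a = 1, b = -5, c = -4.
So f(u) = u^2 - 5u - 4.
The coefficient of u is -5.

-5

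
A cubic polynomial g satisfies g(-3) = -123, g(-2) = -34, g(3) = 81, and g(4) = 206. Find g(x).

Using the Lagrange interpolation formula with nodes -3, -2, 3, 4:
  L_0(x) = (x + 2)(x - 3)(x - 4) / -42
  L_1(x) = (x + 3)(x - 3)(x - 4) / 30
  L_2(x) = (x + 3)(x + 2)(x - 4) / -30
  L_3(x) = (x + 3)(x + 2)(x - 3) / 42
Then g(x) = -123·L_0(x) - 34·L_1(x) + 81·L_2(x) + 206·L_3(x).
Expanding and collecting terms gives g(x) = 4x^3 - 3x^2 - 2x + 6.
Check: g(-3) = -123. ✓

g(x) = 4x^3 - 3x^2 - 2x + 6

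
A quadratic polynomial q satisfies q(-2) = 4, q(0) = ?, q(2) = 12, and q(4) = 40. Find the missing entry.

The 3 known points determine the degree-2 polynomial uniquely.
Write q(n) = an^2 + bn + c. Substituting each data point gives a linear system:
  4a - 2b + c = 4
  4a + 2b + c = 12
  16a + 4b + c = 40
Solving the system yields a = 2, b = 2, c = 0.
So q(n) = 2n² + 2n.
Then q(0) = 0.

0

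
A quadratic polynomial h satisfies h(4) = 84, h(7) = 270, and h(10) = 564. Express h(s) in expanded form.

Write h(s) = as^2 + bs + c. Substituting each data point gives a linear system:
  16a + 4b + c = 84
  49a + 7b + c = 270
  100a + 10b + c = 564
Solving the system yields a = 6, b = -4, c = 4.
So h(s) = 6s^2 - 4s + 4.
Check: h(4) = 84. ✓

h(s) = 6s^2 - 4s + 4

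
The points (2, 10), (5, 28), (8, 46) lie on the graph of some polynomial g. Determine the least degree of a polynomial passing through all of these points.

1

Forward differences of the values at s = 2, 5, 8:
  g  : 10  28  46
  Δ  : 18  18
  Δ^2: 0
The first differences are constant (18) and nonzero, while all higher differences vanish, so the minimal degree is 1.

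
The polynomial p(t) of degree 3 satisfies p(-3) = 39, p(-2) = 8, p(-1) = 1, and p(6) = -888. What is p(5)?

Using the Lagrange interpolation formula with nodes -3, -2, -1, 6:
  L_0(t) = (t + 2)(t + 1)(t - 6) / -18
  L_1(t) = (t + 3)(t + 1)(t - 6) / 8
  L_2(t) = (t + 3)(t + 2)(t - 6) / -14
  L_3(t) = (t + 3)(t + 2)(t + 1) / 504
Then p(t) = 39·L_0(t) + 8·L_1(t) + 1·L_2(t) - 888·L_3(t).
Expanding and collecting terms gives p(t) = -3t^3 - 6t^2 - 4t.
Evaluating at t = 5: p(5) = -545.

-545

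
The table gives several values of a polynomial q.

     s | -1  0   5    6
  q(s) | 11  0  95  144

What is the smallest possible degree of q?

Divided differences on the nodes -1, 0, 5, 6:
  order 0: 11  0  95  144
  order 1: -11  19  49
  order 2: 5  5
  order 3: 0
The order-2 divided differences are all 5 (nonzero) and every higher order vanishes, so the data lies on a polynomial of degree exactly 2.

2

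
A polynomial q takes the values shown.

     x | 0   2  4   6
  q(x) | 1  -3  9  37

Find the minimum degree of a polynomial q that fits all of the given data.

Forward differences of the values at x = 0, 2, 4, 6:
  q  : 1  -3  9  37
  Δ  : -4  12  28
  Δ^2: 16  16
  Δ^3: 0
The second differences are constant (16) and nonzero, while all higher differences vanish, so the minimal degree is 2.

2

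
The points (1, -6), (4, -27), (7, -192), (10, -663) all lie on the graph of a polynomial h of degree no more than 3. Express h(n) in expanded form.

h(n) = -n^3 + 4n^2 - 6n - 3

Using the Lagrange interpolation formula with nodes 1, 4, 7, 10:
  L_0(n) = (n - 4)(n - 7)(n - 10) / -162
  L_1(n) = (n - 1)(n - 7)(n - 10) / 54
  L_2(n) = (n - 1)(n - 4)(n - 10) / -54
  L_3(n) = (n - 1)(n - 4)(n - 7) / 162
Then h(n) = -6·L_0(n) - 27·L_1(n) - 192·L_2(n) - 663·L_3(n).
Expanding and collecting terms gives h(n) = -n^3 + 4n^2 - 6n - 3.
Check: h(7) = -192. ✓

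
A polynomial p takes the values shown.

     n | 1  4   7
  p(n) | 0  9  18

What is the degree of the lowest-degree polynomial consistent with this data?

Forward differences of the values at n = 1, 4, 7:
  p  : 0  9  18
  Δ  : 9  9
  Δ^2: 0
The first differences are constant (9) and nonzero, while all higher differences vanish, so the minimal degree is 1.

1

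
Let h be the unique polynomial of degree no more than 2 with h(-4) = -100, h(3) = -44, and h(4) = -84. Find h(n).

Write h(n) = an^2 + bn + c. Substituting each data point gives a linear system:
  16a - 4b + c = -100
  9a + 3b + c = -44
  16a + 4b + c = -84
Solving the system yields a = -6, b = 2, c = 4.
So h(n) = -6n^2 + 2n + 4.
Check: h(3) = -44. ✓

h(n) = -6n^2 + 2n + 4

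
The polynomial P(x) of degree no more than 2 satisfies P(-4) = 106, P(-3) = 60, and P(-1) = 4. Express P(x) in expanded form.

P(x) = 6x^2 - 4x - 6

Write P(x) = ax^2 + bx + c. Substituting each data point gives a linear system:
  16a - 4b + c = 106
  9a - 3b + c = 60
  a - b + c = 4
Solving the system yields a = 6, b = -4, c = -6.
So P(x) = 6x² - 4x - 6.
Check: P(-3) = 60. ✓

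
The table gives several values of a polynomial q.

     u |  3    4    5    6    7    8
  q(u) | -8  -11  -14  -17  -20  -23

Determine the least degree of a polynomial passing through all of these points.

1

Forward differences of the values at u = 3, 4, 5, 6, 7, 8:
  q  : -8  -11  -14  -17  -20  -23
  Δ  : -3  -3  -3  -3  -3
  Δ^2: 0  0  0  0
  Δ^3: 0  0  0
  Δ^4: 0  0
  Δ^5: 0
The first differences are constant (-3) and nonzero, while all higher differences vanish, so the minimal degree is 1.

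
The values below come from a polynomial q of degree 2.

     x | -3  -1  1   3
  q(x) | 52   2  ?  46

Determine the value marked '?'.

The 3 known points determine the degree-2 polynomial uniquely.
Write q(x) = ax^2 + bx + c. Substituting each data point gives a linear system:
  9a - 3b + c = 52
  a - b + c = 2
  9a + 3b + c = 46
Solving the system yields a = 6, b = -1, c = -5.
So q(x) = 6x^2 - x - 5.
Then q(1) = 0.

0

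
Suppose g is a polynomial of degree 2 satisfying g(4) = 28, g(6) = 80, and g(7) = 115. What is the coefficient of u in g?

Write g(u) = au^2 + bu + c. Substituting each data point gives a linear system:
  16a + 4b + c = 28
  36a + 6b + c = 80
  49a + 7b + c = 115
Solving the system yields a = 3, b = -4, c = -4.
So g(u) = 3u^2 - 4u - 4.
The coefficient of u is -4.

-4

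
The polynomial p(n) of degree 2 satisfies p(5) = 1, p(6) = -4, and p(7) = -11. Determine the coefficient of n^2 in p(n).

Write p(n) = an^2 + bn + c. Substituting each data point gives a linear system:
  25a + 5b + c = 1
  36a + 6b + c = -4
  49a + 7b + c = -11
Solving the system yields a = -1, b = 6, c = -4.
So p(n) = -n^2 + 6n - 4.
The leading coefficient is -1.

-1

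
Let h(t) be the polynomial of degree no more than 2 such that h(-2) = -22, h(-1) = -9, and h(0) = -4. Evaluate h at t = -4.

-72

Using the Lagrange interpolation formula with nodes -2, -1, 0:
  L_0(t) = (t + 1)t / 2
  L_1(t) = (t + 2)t / -1
  L_2(t) = (t + 2)(t + 1) / 2
Then h(t) = -22·L_0(t) - 9·L_1(t) - 4·L_2(t).
Expanding and collecting terms gives h(t) = -4t² + t - 4.
Evaluating at t = -4: h(-4) = -72.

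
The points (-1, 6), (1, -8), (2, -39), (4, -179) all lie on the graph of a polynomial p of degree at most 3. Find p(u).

p(u) = -u^3 - 6u^2 - 6u + 5

Write p(u) = au^3 + bu^2 + cu + d. Substituting each data point gives a linear system:
  -a + b - c + d = 6
  a + b + c + d = -8
  8a + 4b + 2c + d = -39
  64a + 16b + 4c + d = -179
Solving the system yields a = -1, b = -6, c = -6, d = 5.
So p(u) = -u^3 - 6u^2 - 6u + 5.
Check: p(-1) = 6. ✓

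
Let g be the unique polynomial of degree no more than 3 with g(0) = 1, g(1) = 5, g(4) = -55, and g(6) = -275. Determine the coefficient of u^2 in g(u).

4

Write g(u) = au^3 + bu^2 + cu + d. Substituting each data point gives a linear system:
  d = 1
  a + b + c + d = 5
  64a + 16b + 4c + d = -55
  216a + 36b + 6c + d = -275
Solving the system yields a = -2, b = 4, c = 2, d = 1.
So g(u) = -2u^3 + 4u^2 + 2u + 1.
The coefficient of u^2 is 4.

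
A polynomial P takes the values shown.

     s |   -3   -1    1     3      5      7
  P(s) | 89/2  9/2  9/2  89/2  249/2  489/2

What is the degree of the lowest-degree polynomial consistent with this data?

2

Forward differences of the values at s = -3, -1, 1, 3, 5, 7:
  P  : 89/2  9/2  9/2  89/2  249/2  489/2
  Δ  : -40  0  40  80  120
  Δ^2: 40  40  40  40
  Δ^3: 0  0  0
  Δ^4: 0  0
  Δ^5: 0
The second differences are constant (40) and nonzero, while all higher differences vanish, so the minimal degree is 2.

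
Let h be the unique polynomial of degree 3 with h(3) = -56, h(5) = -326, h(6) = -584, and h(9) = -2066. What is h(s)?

Using the Lagrange interpolation formula with nodes 3, 5, 6, 9:
  L_0(s) = (s - 5)(s - 6)(s - 9) / -36
  L_1(s) = (s - 3)(s - 6)(s - 9) / 8
  L_2(s) = (s - 3)(s - 5)(s - 9) / -9
  L_3(s) = (s - 3)(s - 5)(s - 6) / 72
Then h(s) = -56·L_0(s) - 326·L_1(s) - 584·L_2(s) - 2066·L_3(s).
Expanding and collecting terms gives h(s) = -3s^3 + s^2 + 4s + 4.
Check: h(6) = -584. ✓

h(s) = -3s^3 + s^2 + 4s + 4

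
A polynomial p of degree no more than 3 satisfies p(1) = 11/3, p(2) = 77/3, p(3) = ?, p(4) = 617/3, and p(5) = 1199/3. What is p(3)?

87

The 4 known points determine the degree-3 polynomial uniquely.
Write p(n) = an^3 + bn^2 + cn + d. Substituting each data point gives a linear system:
  a + b + c + d = 11/3
  8a + 4b + 2c + d = 77/3
  64a + 16b + 4c + d = 617/3
  125a + 25b + 5c + d = 1199/3
Solving the system yields a = 3, b = 5/3, c = -4, d = 3.
So p(n) = 3n^3 + (5/3)n^2 - 4n + 3.
Then p(3) = 87.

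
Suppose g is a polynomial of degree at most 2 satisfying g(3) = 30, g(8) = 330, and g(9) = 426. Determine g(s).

Using the Lagrange interpolation formula with nodes 3, 8, 9:
  L_0(s) = (s - 8)(s - 9) / 30
  L_1(s) = (s - 3)(s - 9) / -5
  L_2(s) = (s - 3)(s - 8) / 6
Then g(s) = 30·L_0(s) + 330·L_1(s) + 426·L_2(s).
Expanding and collecting terms gives g(s) = 6s² - 6s - 6.
Check: g(9) = 426. ✓

g(s) = 6s^2 - 6s - 6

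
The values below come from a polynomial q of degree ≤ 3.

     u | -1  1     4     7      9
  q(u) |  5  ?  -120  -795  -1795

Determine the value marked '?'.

The 4 known points determine the degree-3 polynomial uniquely.
Write q(u) = au^3 + bu^2 + cu + d. Substituting each data point gives a linear system:
  -a + b - c + d = 5
  64a + 16b + 4c + d = -120
  343a + 49b + 7c + d = -795
  729a + 81b + 9c + d = -1795
Solving the system yields a = -3, b = 5, c = -1, d = -4.
So q(u) = -3u^3 + 5u^2 - u - 4.
Then q(1) = -3.

-3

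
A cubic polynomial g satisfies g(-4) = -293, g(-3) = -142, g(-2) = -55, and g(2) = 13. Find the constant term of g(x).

Write g(x) = ax^3 + bx^2 + cx + d. Substituting each data point gives a linear system:
  -64a + 16b - 4c + d = -293
  -27a + 9b - 3c + d = -142
  -8a + 4b - 2c + d = -55
  8a + 4b + 2c + d = 13
Solving the system yields a = 3, b = -5, c = 5, d = -1.
So g(x) = 3x³ - 5x² + 5x - 1.
The constant term is -1.

-1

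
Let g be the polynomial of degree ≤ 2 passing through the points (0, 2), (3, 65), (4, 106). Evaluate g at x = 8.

Write g(x) = ax^2 + bx + c. Substituting each data point gives a linear system:
  c = 2
  9a + 3b + c = 65
  16a + 4b + c = 106
Solving the system yields a = 5, b = 6, c = 2.
So g(x) = 5x² + 6x + 2.
Then g(8) = 370.

370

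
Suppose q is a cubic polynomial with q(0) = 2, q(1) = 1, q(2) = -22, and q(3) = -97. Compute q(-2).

58

Write q(u) = au^3 + bu^2 + cu + d. Substituting each data point gives a linear system:
  d = 2
  a + b + c + d = 1
  8a + 4b + 2c + d = -22
  27a + 9b + 3c + d = -97
Solving the system yields a = -5, b = 4, c = 0, d = 2.
So q(u) = -5u³ + 4u² + 2.
Then q(-2) = 58.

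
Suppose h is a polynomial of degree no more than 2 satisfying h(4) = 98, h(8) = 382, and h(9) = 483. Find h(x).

h(x) = 6x^2 - x + 6

Using the Lagrange interpolation formula with nodes 4, 8, 9:
  L_0(x) = (x - 8)(x - 9) / 20
  L_1(x) = (x - 4)(x - 9) / -4
  L_2(x) = (x - 4)(x - 8) / 5
Then h(x) = 98·L_0(x) + 382·L_1(x) + 483·L_2(x).
Expanding and collecting terms gives h(x) = 6x² - x + 6.
Check: h(8) = 382. ✓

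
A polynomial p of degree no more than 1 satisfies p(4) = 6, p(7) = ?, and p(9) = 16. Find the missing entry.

The 2 known points determine the degree-1 polynomial uniquely.
Write p(u) = au + b. Substituting each data point gives a linear system:
  4a + b = 6
  9a + b = 16
Solving the system yields a = 2, b = -2.
So p(u) = 2u - 2.
Then p(7) = 12.

12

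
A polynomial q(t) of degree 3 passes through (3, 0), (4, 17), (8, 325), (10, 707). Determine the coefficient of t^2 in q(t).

-3

Write q(t) = at^3 + bt^2 + ct + d. Substituting each data point gives a linear system:
  27a + 9b + 3c + d = 0
  64a + 16b + 4c + d = 17
  512a + 64b + 8c + d = 325
  1000a + 100b + 10c + d = 707
Solving the system yields a = 1, b = -3, c = 1, d = -3.
So q(t) = t^3 - 3t^2 + t - 3.
The coefficient of t^2 is -3.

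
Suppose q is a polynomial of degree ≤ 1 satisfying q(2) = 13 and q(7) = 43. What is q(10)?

61

Write q(s) = as + b. Substituting each data point gives a linear system:
  2a + b = 13
  7a + b = 43
Solving the system yields a = 6, b = 1.
So q(s) = 6s + 1.
Then q(10) = 61.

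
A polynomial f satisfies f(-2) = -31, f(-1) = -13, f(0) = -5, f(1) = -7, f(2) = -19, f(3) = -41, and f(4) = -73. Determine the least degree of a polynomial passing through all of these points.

2

Forward differences of the values at s = -2, -1, 0, 1, 2, 3, 4:
  f  : -31  -13  -5  -7  -19  -41  -73
  Δ  : 18  8  -2  -12  -22  -32
  Δ^2: -10  -10  -10  -10  -10
  Δ^3: 0  0  0  0
  Δ^4: 0  0  0
  Δ^5: 0  0
  Δ^6: 0
The second differences are constant (-10) and nonzero, while all higher differences vanish, so the minimal degree is 2.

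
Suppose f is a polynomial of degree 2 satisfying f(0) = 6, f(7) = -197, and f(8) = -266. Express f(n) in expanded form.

f(n) = -5n^2 + 6n + 6

Using the Lagrange interpolation formula with nodes 0, 7, 8:
  L_0(n) = (n - 7)(n - 8) / 56
  L_1(n) = n(n - 8) / -7
  L_2(n) = n(n - 7) / 8
Then f(n) = 6·L_0(n) - 197·L_1(n) - 266·L_2(n).
Expanding and collecting terms gives f(n) = -5n^2 + 6n + 6.
Check: f(8) = -266. ✓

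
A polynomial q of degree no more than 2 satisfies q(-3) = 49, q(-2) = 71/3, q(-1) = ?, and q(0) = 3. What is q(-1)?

25/3

The 3 known points determine the degree-2 polynomial uniquely.
Write q(s) = as^2 + bs + c. Substituting each data point gives a linear system:
  9a - 3b + c = 49
  4a - 2b + c = 71/3
  c = 3
Solving the system yields a = 5, b = -1/3, c = 3.
So q(s) = 5s^2 - (1/3)s + 3.
Then q(-1) = 25/3.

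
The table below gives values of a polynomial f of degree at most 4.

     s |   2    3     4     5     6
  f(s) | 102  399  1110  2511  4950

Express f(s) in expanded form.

f(s) = 3s^4 + 4s^3 + 6s^2 - 4s + 6

Write f(s) = as^4 + bs^3 + cs^2 + ds + e. Substituting each data point gives a linear system:
  16a + 8b + 4c + 2d + e = 102
  81a + 27b + 9c + 3d + e = 399
  256a + 64b + 16c + 4d + e = 1110
  625a + 125b + 25c + 5d + e = 2511
  1296a + 216b + 36c + 6d + e = 4950
Solving the system yields a = 3, b = 4, c = 6, d = -4, e = 6.
So f(s) = 3s^4 + 4s^3 + 6s^2 - 4s + 6.
Check: f(5) = 2511. ✓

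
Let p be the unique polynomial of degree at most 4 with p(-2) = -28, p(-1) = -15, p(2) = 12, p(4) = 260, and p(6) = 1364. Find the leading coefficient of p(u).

1

Write p(u) = au^4 + bu^3 + cu^2 + du + e. Substituting each data point gives a linear system:
  16a - 8b + 4c - 2d + e = -28
  a - b + c - d + e = -15
  16a + 8b + 4c + 2d + e = 12
  256a + 64b + 16c + 4d + e = 260
  1296a + 216b + 36c + 6d + e = 1364
Solving the system yields a = 1, b = 1, c = -5, d = 6, e = -4.
So p(u) = u⁴ + u³ - 5u² + 6u - 4.
The leading coefficient is 1.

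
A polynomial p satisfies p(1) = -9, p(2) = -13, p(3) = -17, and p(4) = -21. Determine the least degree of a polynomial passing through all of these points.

Divided differences on the nodes 1, 2, 3, 4:
  order 0: -9  -13  -17  -21
  order 1: -4  -4  -4
  order 2: 0  0
  order 3: 0
The order-1 divided differences are all -4 (nonzero) and every higher order vanishes, so the data lies on a polynomial of degree exactly 1.

1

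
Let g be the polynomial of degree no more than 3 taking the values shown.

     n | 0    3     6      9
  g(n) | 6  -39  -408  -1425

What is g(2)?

-4

Forward differences of the values at n = 0, 3, 6, 9:
  g  : 6  -39  -408  -1425
  Δ  : -45  -369  -1017
  Δ^2: -324  -648
  Δ^3: -324
The third differences are constant, confirming degree 3.
Interpolating (Newton forward form) and evaluating at n = 2 gives g(2) = -4.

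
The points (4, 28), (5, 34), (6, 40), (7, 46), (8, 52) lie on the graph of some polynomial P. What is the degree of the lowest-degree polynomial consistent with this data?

1

Forward differences of the values at x = 4, 5, 6, 7, 8:
  P  : 28  34  40  46  52
  Δ  : 6  6  6  6
  Δ^2: 0  0  0
  Δ^3: 0  0
  Δ^4: 0
The first differences are constant (6) and nonzero, while all higher differences vanish, so the minimal degree is 1.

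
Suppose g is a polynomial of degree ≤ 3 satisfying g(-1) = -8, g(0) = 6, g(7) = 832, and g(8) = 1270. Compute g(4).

142

Using the Lagrange interpolation formula with nodes -1, 0, 7, 8:
  L_0(u) = u(u - 7)(u - 8) / -72
  L_1(u) = (u + 1)(u - 7)(u - 8) / 56
  L_2(u) = (u + 1)u(u - 8) / -56
  L_3(u) = (u + 1)u(u - 7) / 72
Then g(u) = -8·L_0(u) + 6·L_1(u) + 832·L_2(u) + 1270·L_3(u).
Expanding and collecting terms gives g(u) = 3u^3 - 5u^2 + 6u + 6.
Evaluating at u = 4: g(4) = 142.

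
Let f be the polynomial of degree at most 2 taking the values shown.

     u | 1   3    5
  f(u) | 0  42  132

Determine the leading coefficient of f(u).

Write f(u) = au^2 + bu + c. Substituting each data point gives a linear system:
  a + b + c = 0
  9a + 3b + c = 42
  25a + 5b + c = 132
Solving the system yields a = 6, b = -3, c = -3.
So f(u) = 6u^2 - 3u - 3.
The leading coefficient is 6.

6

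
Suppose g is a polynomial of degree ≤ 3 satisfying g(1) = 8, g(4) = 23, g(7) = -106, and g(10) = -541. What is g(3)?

Using the Lagrange interpolation formula with nodes 1, 4, 7, 10:
  L_0(s) = (s - 4)(s - 7)(s - 10) / -162
  L_1(s) = (s - 1)(s - 7)(s - 10) / 54
  L_2(s) = (s - 1)(s - 4)(s - 10) / -54
  L_3(s) = (s - 1)(s - 4)(s - 7) / 162
Then g(s) = 8·L_0(s) + 23·L_1(s) - 106·L_2(s) - 541·L_3(s).
Expanding and collecting terms gives g(s) = -s³ + 4s² + 6s - 1.
Evaluating at s = 3: g(3) = 26.

26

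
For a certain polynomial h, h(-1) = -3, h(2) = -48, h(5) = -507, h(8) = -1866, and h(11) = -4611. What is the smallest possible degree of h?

3

Forward differences of the values at u = -1, 2, 5, 8, 11:
  h  : -3  -48  -507  -1866  -4611
  Δ  : -45  -459  -1359  -2745
  Δ^2: -414  -900  -1386
  Δ^3: -486  -486
  Δ^4: 0
The third differences are constant (-486) and nonzero, while all higher differences vanish, so the minimal degree is 3.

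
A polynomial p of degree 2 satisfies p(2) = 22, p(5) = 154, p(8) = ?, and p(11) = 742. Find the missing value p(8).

On equispaced nodes a degree-2 polynomial has vanishing third forward difference, so
  - p(2) + 3·p(5) - 3·p(8) + p(11) = 0.
Substituting the known values and solving for p(8):
  -3·p(8) = -1182
  p(8) = 394.

394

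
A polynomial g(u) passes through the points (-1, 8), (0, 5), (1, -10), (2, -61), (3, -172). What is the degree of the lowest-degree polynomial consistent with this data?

3

Forward differences of the values at u = -1, 0, 1, 2, 3:
  g  : 8  5  -10  -61  -172
  Δ  : -3  -15  -51  -111
  Δ^2: -12  -36  -60
  Δ^3: -24  -24
  Δ^4: 0
The third differences are constant (-24) and nonzero, while all higher differences vanish, so the minimal degree is 3.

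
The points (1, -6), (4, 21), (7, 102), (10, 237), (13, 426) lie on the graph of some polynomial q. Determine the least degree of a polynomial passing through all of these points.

2

Forward differences of the values at n = 1, 4, 7, 10, 13:
  q  : -6  21  102  237  426
  Δ  : 27  81  135  189
  Δ^2: 54  54  54
  Δ^3: 0  0
  Δ^4: 0
The second differences are constant (54) and nonzero, while all higher differences vanish, so the minimal degree is 2.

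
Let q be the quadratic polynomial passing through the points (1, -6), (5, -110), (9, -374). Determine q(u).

Write q(u) = au^2 + bu + c. Substituting each data point gives a linear system:
  a + b + c = -6
  25a + 5b + c = -110
  81a + 9b + c = -374
Solving the system yields a = -5, b = 4, c = -5.
So q(u) = -5u² + 4u - 5.
Check: q(9) = -374. ✓

q(u) = -5u^2 + 4u - 5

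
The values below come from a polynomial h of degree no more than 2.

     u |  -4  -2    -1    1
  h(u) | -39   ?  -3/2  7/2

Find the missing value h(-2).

-10

The 3 known points determine the degree-2 polynomial uniquely.
Write h(u) = au^2 + bu + c. Substituting each data point gives a linear system:
  16a - 4b + c = -39
  a - b + c = -3/2
  a + b + c = 7/2
Solving the system yields a = -2, b = 5/2, c = 3.
So h(u) = -2u^2 + (5/2)u + 3.
Then h(-2) = -10.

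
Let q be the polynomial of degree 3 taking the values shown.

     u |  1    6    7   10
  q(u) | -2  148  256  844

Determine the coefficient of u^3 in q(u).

Write q(u) = au^3 + bu^2 + cu + d. Substituting each data point gives a linear system:
  a + b + c + d = -2
  216a + 36b + 6c + d = 148
  343a + 49b + 7c + d = 256
  1000a + 100b + 10c + d = 844
Solving the system yields a = 1, b = -1, c = -6, d = 4.
So q(u) = u³ - u² - 6u + 4.
The leading coefficient is 1.

1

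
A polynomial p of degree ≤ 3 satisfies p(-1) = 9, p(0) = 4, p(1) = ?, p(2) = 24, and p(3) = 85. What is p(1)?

3

The 4 known points determine the degree-3 polynomial uniquely.
Write p(s) = as^3 + bs^2 + cs + d. Substituting each data point gives a linear system:
  -a + b - c + d = 9
  d = 4
  8a + 4b + 2c + d = 24
  27a + 9b + 3c + d = 85
Solving the system yields a = 3, b = 2, c = -6, d = 4.
So p(s) = 3s³ + 2s² - 6s + 4.
Then p(1) = 3.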